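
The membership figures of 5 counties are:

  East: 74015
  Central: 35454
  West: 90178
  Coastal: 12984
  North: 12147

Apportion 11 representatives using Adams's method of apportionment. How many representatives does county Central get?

2

Standard divisor 224778/11 ≈ 20434.364; standard quotas: East 3.622, Central 1.735, West 4.413, Coastal 0.635, North 0.594.
Rounding up gives 4, 2, 5, 1, 1 = 13 seats, so the divisor must be adjusted.
With modified divisor 27400: modified quotas East 2.701, Central 1.294, West 3.291, Coastal 0.474, North 0.443.
Rounding up: East 3, Central 2, West 4, Coastal 1, North 1 (total 11).
Central receives 2.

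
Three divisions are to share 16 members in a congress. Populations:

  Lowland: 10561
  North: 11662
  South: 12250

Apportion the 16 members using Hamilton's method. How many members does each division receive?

The standard divisor is 34473/16 ≈ 2154.562.
Standard quotas: Lowland 4.9017, North 5.4127, South 5.6856.
Lower quotas: Lowland 4, North 5, South 5 (sum 14, leaving 2 seats).
Remainders in descending order: Lowland 0.9017, South 0.6856, North 0.4127.
The surplus seats go to Lowland, South.

Lowland: 5, North: 5, South: 6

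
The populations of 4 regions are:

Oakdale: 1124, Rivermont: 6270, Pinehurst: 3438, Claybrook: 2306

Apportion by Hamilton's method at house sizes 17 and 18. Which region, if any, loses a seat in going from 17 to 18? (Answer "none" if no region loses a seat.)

Oakdale

At 17 seats: Oakdale 2, Rivermont 8, Pinehurst 4, Claybrook 3.
At 18 seats: Oakdale 1, Rivermont 9, Pinehurst 5, Claybrook 3.
Oakdale drops from 2 to 1.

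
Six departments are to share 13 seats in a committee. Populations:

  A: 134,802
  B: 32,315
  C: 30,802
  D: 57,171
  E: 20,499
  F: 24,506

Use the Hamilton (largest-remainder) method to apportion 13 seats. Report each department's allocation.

A 6, B 1, C 1, D 3, E 1, F 1

Total 300095; standard divisor 300095/13 ≈ 23084.231.
Standard quotas: A 5.8396, B 1.3999, C 1.3343, D 2.4766, E 0.8880, F 1.0616.
Lower quotas: A 5, B 1, C 1, D 2, E 0, F 1 (sum 10, leaving 3 seats).
Remainders in descending order: E 0.8880, A 0.8396, D 0.4766, B 0.3999, C 0.3343, F 0.0616.
Largest remainders: E, A, D receive the extra seats.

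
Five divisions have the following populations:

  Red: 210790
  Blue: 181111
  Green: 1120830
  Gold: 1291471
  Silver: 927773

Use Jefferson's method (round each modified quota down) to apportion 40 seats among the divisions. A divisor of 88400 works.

With modified divisor 88400: modified quotas Red 2.385, Blue 2.049, Green 12.679, Gold 14.609, Silver 10.495.
Rounding down: Red 2, Blue 2, Green 12, Gold 14, Silver 10 (total 40).

Red 2, Blue 2, Green 12, Gold 14, Silver 10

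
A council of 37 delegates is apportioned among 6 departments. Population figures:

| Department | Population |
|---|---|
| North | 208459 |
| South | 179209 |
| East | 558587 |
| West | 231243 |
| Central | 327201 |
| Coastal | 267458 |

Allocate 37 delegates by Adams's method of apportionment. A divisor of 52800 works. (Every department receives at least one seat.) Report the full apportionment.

North 4; South 4; East 11; West 5; Central 7; Coastal 6

With modified divisor 52800: modified quotas North 3.948, South 3.394, East 10.579, West 4.380, Central 6.197, Coastal 5.065.
Rounding up: North 4, South 4, East 11, West 5, Central 7, Coastal 6 (total 37).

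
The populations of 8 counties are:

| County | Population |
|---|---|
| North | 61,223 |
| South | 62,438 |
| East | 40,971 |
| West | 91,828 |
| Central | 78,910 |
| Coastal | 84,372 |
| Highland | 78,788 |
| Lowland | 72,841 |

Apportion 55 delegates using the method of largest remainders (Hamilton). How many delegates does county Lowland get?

7

The standard divisor is 571371/55 ≈ 10388.564.
Standard quotas: North 5.8933, South 6.0103, East 3.9439, West 8.8393, Central 7.5959, Coastal 8.1216, Highland 7.5841, Lowland 7.0117.
Lower quotas: North 5, South 6, East 3, West 8, Central 7, Coastal 8, Highland 7, Lowland 7 (sum 51, leaving 4 seats).
Remainders in descending order: East 0.9439, North 0.8933, West 0.8393, Central 0.5959, Highland 0.5841, Coastal 0.1216, Lowland 0.0117, South 0.0103.
The surplus seats go to East, North, West, Central.
Lowland receives 7.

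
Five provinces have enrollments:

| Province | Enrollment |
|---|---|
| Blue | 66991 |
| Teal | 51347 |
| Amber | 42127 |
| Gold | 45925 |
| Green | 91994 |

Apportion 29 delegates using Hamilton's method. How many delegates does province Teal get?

5

The standard divisor is 298384/29 ≈ 10289.103.
Standard quotas: Blue 6.5109, Teal 4.9904, Amber 4.0943, Gold 4.4635, Green 8.9409.
Lower quotas: Blue 6, Teal 4, Amber 4, Gold 4, Green 8 (sum 26, leaving 3 seats).
Remainders in descending order: Teal 0.9904, Green 0.9409, Blue 0.5109, Gold 0.4635, Amber 0.0943.
The surplus seats go to Teal, Green, Blue.
Teal receives 5.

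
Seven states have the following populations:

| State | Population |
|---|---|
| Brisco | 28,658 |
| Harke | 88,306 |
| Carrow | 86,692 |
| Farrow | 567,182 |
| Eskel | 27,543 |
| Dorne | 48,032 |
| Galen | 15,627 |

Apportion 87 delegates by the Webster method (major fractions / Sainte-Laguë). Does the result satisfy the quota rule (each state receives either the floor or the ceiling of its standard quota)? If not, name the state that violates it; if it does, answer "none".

Farrow

Standard quotas: Brisco 2.892, Harke 8.912, Carrow 8.749, Farrow 57.242, Eskel 2.780, Dorne 4.848, Galen 1.577.
Webster allocation: Brisco 3, Harke 9, Carrow 9, Farrow 56, Eskel 3, Dorne 5, Galen 2.
Farrow has quota 57.242 (lower 57, upper 58) but receives 56 — outside the quota interval.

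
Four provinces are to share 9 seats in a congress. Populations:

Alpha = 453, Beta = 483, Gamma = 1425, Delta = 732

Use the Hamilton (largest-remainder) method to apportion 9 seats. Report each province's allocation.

The standard divisor is 3093/9 ≈ 343.667.
Standard quotas: Alpha 1.318, Beta 1.405, Gamma 4.146, Delta 2.130.
Lower quotas: Alpha 1, Beta 1, Gamma 4, Delta 2 (sum 8, leaving 1 seat).
Remainders in descending order: Beta 0.405, Alpha 0.318, Gamma 0.146, Delta 0.130.
The surplus seat goes to Beta.

Alpha 1, Beta 2, Gamma 4, Delta 2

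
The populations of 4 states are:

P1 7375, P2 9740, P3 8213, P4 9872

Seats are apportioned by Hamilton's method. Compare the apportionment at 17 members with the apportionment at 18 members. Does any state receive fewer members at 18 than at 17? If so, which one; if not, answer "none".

none

At 17 seats: P1 3, P2 5, P3 4, P4 5.
At 18 seats: P1 4, P2 5, P3 4, P4 5.
No state's allocation decreased.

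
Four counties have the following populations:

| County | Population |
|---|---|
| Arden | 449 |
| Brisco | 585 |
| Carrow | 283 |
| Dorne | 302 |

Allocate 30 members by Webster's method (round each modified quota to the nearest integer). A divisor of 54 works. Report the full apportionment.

Arden: 8, Brisco: 11, Carrow: 5, Dorne: 6

With modified divisor 54: modified quotas Arden 8.315, Brisco 10.833, Carrow 5.241, Dorne 5.593.
Rounding to the nearest integer: Arden 8, Brisco 11, Carrow 5, Dorne 6 (total 30).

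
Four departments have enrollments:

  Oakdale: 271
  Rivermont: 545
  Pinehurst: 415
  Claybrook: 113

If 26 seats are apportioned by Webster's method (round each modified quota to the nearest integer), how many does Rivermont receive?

11

Standard divisor 1344/26 ≈ 51.692; standard quotas: Oakdale 5.243, Rivermont 10.543, Pinehurst 8.028, Claybrook 2.186.
Rounding to the nearest integer gives Oakdale 5, Rivermont 11, Pinehurst 8, Claybrook 2 — total 26, matching the house size, so no adjustment is needed.
Rivermont receives 11.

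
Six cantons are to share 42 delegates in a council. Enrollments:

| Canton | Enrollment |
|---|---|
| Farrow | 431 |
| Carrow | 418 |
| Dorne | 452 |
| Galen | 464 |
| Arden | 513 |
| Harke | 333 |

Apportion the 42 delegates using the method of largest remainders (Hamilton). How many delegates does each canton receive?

Total 2611; standard divisor 2611/42 ≈ 62.167.
Standard quotas: Farrow 6.933, Carrow 6.724, Dorne 7.271, Galen 7.464, Arden 8.252, Harke 5.357.
Lower quotas: Farrow 6, Carrow 6, Dorne 7, Galen 7, Arden 8, Harke 5 (sum 39, leaving 3 seats).
Remainders in descending order: Farrow 0.933, Carrow 0.724, Galen 0.464, Harke 0.357, Dorne 0.271, Arden 0.252.
The surplus seats go to Farrow, Carrow, Galen.

Farrow: 7; Carrow: 7; Dorne: 7; Galen: 8; Arden: 8; Harke: 5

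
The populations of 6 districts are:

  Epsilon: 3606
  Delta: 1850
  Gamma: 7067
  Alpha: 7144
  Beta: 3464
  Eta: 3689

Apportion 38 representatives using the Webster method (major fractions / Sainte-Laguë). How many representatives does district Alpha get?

Standard divisor 26820/38 ≈ 705.789; standard quotas: Epsilon 5.109, Delta 2.621, Gamma 10.013, Alpha 10.122, Beta 4.908, Eta 5.227.
Rounding to the nearest integer gives Epsilon 5, Delta 3, Gamma 10, Alpha 10, Beta 5, Eta 5 — total 38, matching the house size, so no adjustment is needed.
Alpha receives 10.

10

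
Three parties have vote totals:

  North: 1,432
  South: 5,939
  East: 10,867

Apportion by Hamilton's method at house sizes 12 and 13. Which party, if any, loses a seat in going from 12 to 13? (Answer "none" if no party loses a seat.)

none

At 12 seats: North 1, South 4, East 7.
At 13 seats: North 1, South 4, East 8.
No party's allocation decreased.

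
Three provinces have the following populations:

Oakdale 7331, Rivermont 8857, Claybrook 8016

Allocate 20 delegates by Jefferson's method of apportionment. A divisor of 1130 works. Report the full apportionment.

With modified divisor 1130: modified quotas Oakdale 6.488, Rivermont 7.838, Claybrook 7.094.
Rounding down: Oakdale 6, Rivermont 7, Claybrook 7 (total 20).

Oakdale 6, Rivermont 7, Claybrook 7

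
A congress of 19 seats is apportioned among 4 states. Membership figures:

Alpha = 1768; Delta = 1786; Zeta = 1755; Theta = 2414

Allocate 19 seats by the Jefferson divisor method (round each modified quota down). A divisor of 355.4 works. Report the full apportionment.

Alpha 4, Delta 5, Zeta 4, Theta 6

With modified divisor 355.4: modified quotas Alpha 4.975, Delta 5.025, Zeta 4.938, Theta 6.792.
Rounding down: Alpha 4, Delta 5, Zeta 4, Theta 6 (total 19).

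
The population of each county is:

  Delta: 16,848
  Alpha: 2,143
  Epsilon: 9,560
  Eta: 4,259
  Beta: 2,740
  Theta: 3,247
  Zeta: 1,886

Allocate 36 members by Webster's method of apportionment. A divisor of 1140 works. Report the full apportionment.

Delta 15, Alpha 2, Epsilon 8, Eta 4, Beta 2, Theta 3, Zeta 2

With modified divisor 1140: modified quotas Delta 14.779, Alpha 1.880, Epsilon 8.386, Eta 3.736, Beta 2.404, Theta 2.848, Zeta 1.654.
Rounding to the nearest integer: Delta 15, Alpha 2, Epsilon 8, Eta 4, Beta 2, Theta 3, Zeta 2 (total 36).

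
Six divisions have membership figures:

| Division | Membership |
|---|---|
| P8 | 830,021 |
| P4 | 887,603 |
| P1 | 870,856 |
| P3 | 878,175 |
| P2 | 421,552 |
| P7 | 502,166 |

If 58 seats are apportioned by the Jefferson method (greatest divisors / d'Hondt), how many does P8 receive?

Standard divisor 4390373/58 ≈ 75696.086; standard quotas: P8 10.965, P4 11.726, P1 11.505, P3 11.601, P2 5.569, P7 6.634.
Rounding down gives 10, 11, 11, 11, 5, 6 = 54 seats, so the divisor must be adjusted.
With modified divisor 72200: modified quotas P8 11.496, P4 12.294, P1 12.062, P3 12.163, P2 5.839, P7 6.955.
Rounding down: P8 11, P4 12, P1 12, P3 12, P2 5, P7 6 (total 58).
P8 receives 11.

11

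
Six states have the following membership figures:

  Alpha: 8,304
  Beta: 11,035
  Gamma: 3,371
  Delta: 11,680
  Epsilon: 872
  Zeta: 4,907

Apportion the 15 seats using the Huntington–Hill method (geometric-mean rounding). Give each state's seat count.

With divisor 2899: modified quotas Alpha 2.864, Beta 3.806, Gamma 1.163, Delta 4.029, Epsilon 0.301, Zeta 1.693.
Geometric-mean thresholds: Alpha √(2·3)=2.449, Beta √(3·4)=3.464, Gamma √(1·2)=1.414, Delta √(4·5)=4.472, Epsilon (min 1), Zeta √(1·2)=1.414.
Each quota rounded against its threshold gives Alpha 3, Beta 4, Gamma 1, Delta 4, Epsilon 1, Zeta 2 (total 15).

Alpha: 3, Beta: 4, Gamma: 1, Delta: 4, Epsilon: 1, Zeta: 2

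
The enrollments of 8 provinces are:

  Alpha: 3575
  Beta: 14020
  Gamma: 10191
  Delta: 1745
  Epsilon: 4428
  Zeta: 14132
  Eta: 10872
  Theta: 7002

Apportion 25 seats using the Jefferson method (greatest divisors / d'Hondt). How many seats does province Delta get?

0

Standard divisor 65965/25 ≈ 2638.6; standard quotas: Alpha 1.355, Beta 5.313, Gamma 3.862, Delta 0.661, Epsilon 1.678, Zeta 5.356, Eta 4.120, Theta 2.654.
Rounding down gives 1, 5, 3, 0, 1, 5, 4, 2 = 21 seats, so the divisor must be adjusted.
With modified divisor 2300: modified quotas Alpha 1.554, Beta 6.096, Gamma 4.431, Delta 0.759, Epsilon 1.925, Zeta 6.144, Eta 4.727, Theta 3.044.
Rounding down: Alpha 1, Beta 6, Gamma 4, Delta 0, Epsilon 1, Zeta 6, Eta 4, Theta 3 (total 25).
Delta receives 0.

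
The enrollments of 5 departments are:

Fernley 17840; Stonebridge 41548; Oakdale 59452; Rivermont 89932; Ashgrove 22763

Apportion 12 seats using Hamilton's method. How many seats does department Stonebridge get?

2

Total 231535; standard divisor 231535/12 ≈ 19294.583.
Standard quotas: Fernley 0.9246, Stonebridge 2.1534, Oakdale 3.0813, Rivermont 4.6610, Ashgrove 1.1798.
Lower quotas: Fernley 0, Stonebridge 2, Oakdale 3, Rivermont 4, Ashgrove 1 (sum 10, leaving 2 seats).
Remainders in descending order: Fernley 0.9246, Rivermont 0.6610, Ashgrove 0.1798, Stonebridge 0.1534, Oakdale 0.0813.
The surplus seats go to Fernley, Rivermont.
Stonebridge receives 2.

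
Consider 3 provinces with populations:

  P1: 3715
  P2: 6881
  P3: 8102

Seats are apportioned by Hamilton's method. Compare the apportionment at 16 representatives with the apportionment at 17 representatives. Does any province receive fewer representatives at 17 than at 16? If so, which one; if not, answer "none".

none

At 16 seats: P1 3, P2 6, P3 7.
At 17 seats: P1 4, P2 6, P3 7.
No province's allocation decreased.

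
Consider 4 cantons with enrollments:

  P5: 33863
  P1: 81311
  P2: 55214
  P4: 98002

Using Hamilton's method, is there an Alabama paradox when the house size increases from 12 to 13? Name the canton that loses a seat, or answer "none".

At 12 seats: P5 2, P1 4, P2 2, P4 4.
At 13 seats: P5 1, P1 4, P2 3, P4 5.
P5 drops from 2 to 1.

P5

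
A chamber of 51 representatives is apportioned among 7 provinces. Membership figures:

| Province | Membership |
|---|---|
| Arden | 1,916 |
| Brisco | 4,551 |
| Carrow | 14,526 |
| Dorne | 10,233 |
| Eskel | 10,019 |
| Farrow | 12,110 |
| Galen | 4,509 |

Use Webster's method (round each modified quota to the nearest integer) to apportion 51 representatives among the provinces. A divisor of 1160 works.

With modified divisor 1160: modified quotas Arden 1.652, Brisco 3.923, Carrow 12.522, Dorne 8.822, Eskel 8.637, Farrow 10.440, Galen 3.887.
Rounding to the nearest integer: Arden 2, Brisco 4, Carrow 13, Dorne 9, Eskel 9, Farrow 10, Galen 4 (total 51).

Arden 2; Brisco 4; Carrow 13; Dorne 9; Eskel 9; Farrow 10; Galen 4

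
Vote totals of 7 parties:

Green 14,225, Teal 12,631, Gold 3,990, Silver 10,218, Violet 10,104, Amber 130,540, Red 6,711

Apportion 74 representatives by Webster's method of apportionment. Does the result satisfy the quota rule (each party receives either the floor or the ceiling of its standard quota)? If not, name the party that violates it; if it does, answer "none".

Amber

Standard quotas: Green 5.587, Teal 4.961, Gold 1.567, Silver 4.013, Violet 3.968, Amber 51.269, Red 2.636.
Webster allocation: Green 6, Teal 5, Gold 2, Silver 4, Violet 4, Amber 50, Red 3.
Amber has quota 51.269 (lower 51, upper 52) but receives 50 — outside the quota interval.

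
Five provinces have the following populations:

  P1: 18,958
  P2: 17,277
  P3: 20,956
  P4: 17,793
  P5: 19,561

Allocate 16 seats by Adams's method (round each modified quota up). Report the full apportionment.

P1: 3, P2: 3, P3: 4, P4: 3, P5: 3

Standard divisor 94545/16 ≈ 5909.062; standard quotas: P1 3.208, P2 2.924, P3 3.546, P4 3.011, P5 3.310.
Rounding up gives 4, 3, 4, 4, 4 = 19 seats, so the divisor must be adjusted.
With modified divisor 6800: modified quotas P1 2.788, P2 2.541, P3 3.082, P4 2.617, P5 2.877.
Rounding up: P1 3, P2 3, P3 4, P4 3, P5 3 (total 16).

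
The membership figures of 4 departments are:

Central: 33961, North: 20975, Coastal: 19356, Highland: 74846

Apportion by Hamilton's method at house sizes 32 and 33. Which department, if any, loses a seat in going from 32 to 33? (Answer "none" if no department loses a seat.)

none

At 32 seats: Central 7, North 5, Coastal 4, Highland 16.
At 33 seats: Central 7, North 5, Coastal 4, Highland 17.
No department's allocation decreased.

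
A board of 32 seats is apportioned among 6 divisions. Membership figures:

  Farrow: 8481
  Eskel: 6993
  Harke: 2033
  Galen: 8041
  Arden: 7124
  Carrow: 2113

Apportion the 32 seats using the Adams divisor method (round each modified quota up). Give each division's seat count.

Farrow 8, Eskel 6, Harke 2, Galen 7, Arden 7, Carrow 2

Standard divisor 34785/32 ≈ 1087.031; standard quotas: Farrow 7.802, Eskel 6.433, Harke 1.870, Galen 7.397, Arden 6.554, Carrow 1.944.
Rounding up gives 8, 7, 2, 8, 7, 2 = 34 seats, so the divisor must be adjusted.
With modified divisor 1180: modified quotas Farrow 7.187, Eskel 5.926, Harke 1.723, Galen 6.814, Arden 6.037, Carrow 1.791.
Rounding up: Farrow 8, Eskel 6, Harke 2, Galen 7, Arden 7, Carrow 2 (total 32).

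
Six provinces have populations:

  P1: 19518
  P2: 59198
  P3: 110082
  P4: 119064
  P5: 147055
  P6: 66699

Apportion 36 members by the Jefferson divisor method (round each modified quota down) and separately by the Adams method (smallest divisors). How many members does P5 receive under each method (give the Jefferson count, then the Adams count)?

11 and 10

Jefferson: P1 1, P2 4, P3 8, P4 8, P5 11, P6 4.
Adams: P1 2, P2 4, P3 7, P4 8, P5 10, P6 5.
P5 gets 11 under Jefferson and 10 under Adams.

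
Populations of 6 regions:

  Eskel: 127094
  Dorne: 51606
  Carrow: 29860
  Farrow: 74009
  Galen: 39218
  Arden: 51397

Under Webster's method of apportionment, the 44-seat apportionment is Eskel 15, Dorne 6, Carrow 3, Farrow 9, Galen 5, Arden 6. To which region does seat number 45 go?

Carrow

Priority for the next seat is population ÷ (current seats + 0.5).
Priorities: Eskel 8199.613, Dorne 7939.385, Carrow 8531.429, Farrow 7790.421, Galen 7130.545, Arden 7907.231.
Highest priority: Carrow.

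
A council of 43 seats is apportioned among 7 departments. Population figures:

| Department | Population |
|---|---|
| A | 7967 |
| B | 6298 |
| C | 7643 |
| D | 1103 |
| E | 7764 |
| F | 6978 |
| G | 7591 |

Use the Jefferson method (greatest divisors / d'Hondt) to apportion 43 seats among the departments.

A=8, B=6, C=7, D=1, E=7, F=7, G=7

Standard divisor 45344/43 ≈ 1054.512; standard quotas: A 7.555, B 5.972, C 7.248, D 1.046, E 7.363, F 6.617, G 7.199.
Rounding down gives 7, 5, 7, 1, 7, 6, 7 = 40 seats, so the divisor must be adjusted.
With modified divisor 980: modified quotas A 8.130, B 6.427, C 7.799, D 1.126, E 7.922, F 7.120, G 7.746.
Rounding down: A 8, B 6, C 7, D 1, E 7, F 7, G 7 (total 43).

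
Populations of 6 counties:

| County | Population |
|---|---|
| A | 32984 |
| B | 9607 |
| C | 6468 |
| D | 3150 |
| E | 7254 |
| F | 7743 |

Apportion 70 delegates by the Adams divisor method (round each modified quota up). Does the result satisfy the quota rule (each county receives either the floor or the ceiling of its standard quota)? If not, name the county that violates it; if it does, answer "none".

A

Standard quotas: A 34.355, B 10.006, C 6.737, D 3.281, E 7.556, F 8.065.
Adams allocation: A 33, B 10, C 7, D 4, E 8, F 8.
A has quota 34.355 (lower 34, upper 35) but receives 33 — outside the quota interval.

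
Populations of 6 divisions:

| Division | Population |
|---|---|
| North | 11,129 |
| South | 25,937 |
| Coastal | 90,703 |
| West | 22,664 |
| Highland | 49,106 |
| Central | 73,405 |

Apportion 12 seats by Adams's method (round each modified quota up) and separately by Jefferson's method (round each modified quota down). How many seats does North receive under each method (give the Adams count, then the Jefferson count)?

Adams: North 1, South 1, Coastal 4, West 1, Highland 2, Central 3.
Jefferson: North 0, South 1, Coastal 4, West 1, Highland 2, Central 4.
North gets 1 under Adams and 0 under Jefferson.

1 and 0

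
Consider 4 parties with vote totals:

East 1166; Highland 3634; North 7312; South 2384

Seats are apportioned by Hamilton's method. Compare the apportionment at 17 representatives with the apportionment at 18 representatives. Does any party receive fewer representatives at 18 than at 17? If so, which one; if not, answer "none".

none

At 17 seats: East 1, Highland 4, North 9, South 3.
At 18 seats: East 1, Highland 5, North 9, South 3.
No party's allocation decreased.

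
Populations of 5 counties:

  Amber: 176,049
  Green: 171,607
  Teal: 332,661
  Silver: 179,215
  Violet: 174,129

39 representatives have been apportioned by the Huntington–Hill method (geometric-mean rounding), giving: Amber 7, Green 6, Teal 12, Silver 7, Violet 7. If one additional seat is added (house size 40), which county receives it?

Priority for the next seat is population ÷ (√(s·(s+1))).
Priorities: Amber 23525.537, Green 26479.535, Teal 26634.196, Silver 23948.612, Violet 23268.966.
Highest priority: Teal.

Teal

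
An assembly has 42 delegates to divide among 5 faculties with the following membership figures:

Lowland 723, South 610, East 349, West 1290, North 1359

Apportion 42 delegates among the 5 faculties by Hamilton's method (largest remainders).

Lowland 7; South 6; East 3; West 13; North 13

The standard divisor is 4331/42 ≈ 103.119.
Standard quotas: Lowland 7.011, South 5.915, East 3.384, West 12.510, North 13.179.
Lower quotas: Lowland 7, South 5, East 3, West 12, North 13 (sum 40, leaving 2 seats).
Remainders in descending order: South 0.915, West 0.510, East 0.384, North 0.179, Lowland 0.011.
The surplus seats go to South, West.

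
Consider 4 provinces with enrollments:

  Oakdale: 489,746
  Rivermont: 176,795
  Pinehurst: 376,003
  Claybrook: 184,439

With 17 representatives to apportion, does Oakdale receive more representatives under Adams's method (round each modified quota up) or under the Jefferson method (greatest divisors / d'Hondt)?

Jefferson

Adams: Oakdale 6, Rivermont 3, Pinehurst 5, Claybrook 3.
Jefferson: Oakdale 7, Rivermont 2, Pinehurst 6, Claybrook 2.
Oakdale gets 6 under Adams and 7 under Jefferson.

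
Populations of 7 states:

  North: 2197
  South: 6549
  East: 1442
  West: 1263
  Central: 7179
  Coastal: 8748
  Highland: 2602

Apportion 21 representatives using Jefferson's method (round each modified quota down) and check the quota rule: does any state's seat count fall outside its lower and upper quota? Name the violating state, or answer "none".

none

Standard quotas: North 1.539, South 4.587, East 1.010, West 0.885, Central 5.029, Coastal 6.128, Highland 1.823.
Jefferson allocation: North 1, South 5, East 1, West 1, Central 5, Coastal 6, Highland 2.
Every allocation lies between the lower and upper quota.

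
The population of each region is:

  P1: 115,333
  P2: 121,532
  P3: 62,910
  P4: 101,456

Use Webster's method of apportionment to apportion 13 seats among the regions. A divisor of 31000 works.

With modified divisor 31000: modified quotas P1 3.720, P2 3.920, P3 2.029, P4 3.273.
Rounding to the nearest integer: P1 4, P2 4, P3 2, P4 3 (total 13).

P1=4; P2=4; P3=2; P4=3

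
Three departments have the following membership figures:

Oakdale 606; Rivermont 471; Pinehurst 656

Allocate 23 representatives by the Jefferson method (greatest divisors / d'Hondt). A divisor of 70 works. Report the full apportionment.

With modified divisor 70: modified quotas Oakdale 8.657, Rivermont 6.729, Pinehurst 9.371.
Rounding down: Oakdale 8, Rivermont 6, Pinehurst 9 (total 23).

Oakdale=8; Rivermont=6; Pinehurst=9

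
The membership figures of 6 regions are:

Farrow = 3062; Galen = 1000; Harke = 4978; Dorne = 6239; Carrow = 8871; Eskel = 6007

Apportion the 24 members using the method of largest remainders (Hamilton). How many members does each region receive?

The standard divisor is 30157/24 ≈ 1256.542.
Standard quotas: Farrow 2.4368, Galen 0.7958, Harke 3.9617, Dorne 4.9652, Carrow 7.0599, Eskel 4.7806.
Lower quotas: Farrow 2, Galen 0, Harke 3, Dorne 4, Carrow 7, Eskel 4 (sum 20, leaving 4 seats).
Remainders in descending order: Dorne 0.9652, Harke 0.9617, Galen 0.7958, Eskel 0.7806, Farrow 0.4368, Carrow 0.0599.
Largest remainders: Dorne, Harke, Galen, Eskel receive the extra seats.

Farrow=2; Galen=1; Harke=4; Dorne=5; Carrow=7; Eskel=5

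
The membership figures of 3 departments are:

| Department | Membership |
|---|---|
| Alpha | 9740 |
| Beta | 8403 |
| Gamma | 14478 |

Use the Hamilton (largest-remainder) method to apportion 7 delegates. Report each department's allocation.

Alpha: 2, Beta: 2, Gamma: 3

Total 32621; standard divisor 32621/7 ≈ 4660.143.
Standard quotas: Alpha 2.0901, Beta 1.8032, Gamma 3.1068.
Lower quotas: Alpha 2, Beta 1, Gamma 3 (sum 6, leaving 1 seat).
Remainders in descending order: Beta 0.8032, Gamma 0.1068, Alpha 0.0901.
The surplus seat goes to Beta.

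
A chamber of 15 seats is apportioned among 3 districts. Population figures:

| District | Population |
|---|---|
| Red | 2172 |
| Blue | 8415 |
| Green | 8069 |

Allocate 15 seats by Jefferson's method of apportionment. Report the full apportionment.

Standard divisor 18656/15 ≈ 1243.733; standard quotas: Red 1.746, Blue 6.766, Green 6.488.
Rounding down gives 1, 6, 6 = 13 seats, so the divisor must be adjusted.
With modified divisor 1100: modified quotas Red 1.975, Blue 7.650, Green 7.335.
Rounding down: Red 1, Blue 7, Green 7 (total 15).

Red 1, Blue 7, Green 7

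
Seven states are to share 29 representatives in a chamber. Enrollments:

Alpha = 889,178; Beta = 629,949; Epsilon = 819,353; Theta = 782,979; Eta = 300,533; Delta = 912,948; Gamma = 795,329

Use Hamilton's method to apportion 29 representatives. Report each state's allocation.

Total 5130269; standard divisor 5130269/29 ≈ 176905.828.
Standard quotas: Alpha 5.0263, Beta 3.5609, Epsilon 4.6316, Theta 4.4260, Eta 1.6988, Delta 5.1606, Gamma 4.4958.
Lower quotas: Alpha 5, Beta 3, Epsilon 4, Theta 4, Eta 1, Delta 5, Gamma 4 (sum 26, leaving 3 seats).
Remainders in descending order: Eta 0.6988, Epsilon 0.6316, Beta 0.5609, Gamma 0.4958, Theta 0.4260, Delta 0.1606, Alpha 0.0263.
Largest remainders: Eta, Epsilon, Beta receive the extra seats.

Alpha: 5; Beta: 4; Epsilon: 5; Theta: 4; Eta: 2; Delta: 5; Gamma: 4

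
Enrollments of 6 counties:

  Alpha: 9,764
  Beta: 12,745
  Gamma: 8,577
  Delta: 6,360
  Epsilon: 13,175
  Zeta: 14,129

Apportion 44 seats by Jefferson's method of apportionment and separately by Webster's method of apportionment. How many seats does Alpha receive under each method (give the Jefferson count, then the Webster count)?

Jefferson: Alpha 6, Beta 9, Gamma 6, Delta 4, Epsilon 9, Zeta 10.
Webster: Alpha 7, Beta 9, Gamma 6, Delta 4, Epsilon 9, Zeta 9.
Alpha gets 6 under Jefferson and 7 under Webster.

6 and 7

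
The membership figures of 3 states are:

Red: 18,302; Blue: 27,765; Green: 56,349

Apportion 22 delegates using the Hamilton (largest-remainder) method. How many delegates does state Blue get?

Total 102416; standard divisor 102416/22 ≈ 4655.273.
Standard quotas: Red 3.9315, Blue 5.9642, Green 12.1043.
Lower quotas: Red 3, Blue 5, Green 12 (sum 20, leaving 2 seats).
Remainders in descending order: Blue 0.9642, Red 0.9315, Green 0.1043.
Largest remainders: Blue, Red receive the extra seats.
Blue receives 6.

6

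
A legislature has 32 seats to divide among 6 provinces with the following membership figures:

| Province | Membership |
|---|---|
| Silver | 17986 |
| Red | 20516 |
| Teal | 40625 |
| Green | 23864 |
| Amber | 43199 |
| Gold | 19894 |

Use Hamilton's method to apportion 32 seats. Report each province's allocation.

Silver 3, Red 4, Teal 8, Green 5, Amber 8, Gold 4

Standard divisor: 166084 ÷ 32 ≈ 5190.125.
Standard quotas: Silver 3.4654, Red 3.9529, Teal 7.8274, Green 4.5980, Amber 8.3233, Gold 3.8330.
Lower quotas: Silver 3, Red 3, Teal 7, Green 4, Amber 8, Gold 3 (sum 28, leaving 4 seats).
Remainders in descending order: Red 0.9529, Gold 0.8330, Teal 0.8274, Green 0.5980, Silver 0.4654, Amber 0.3233.
The surplus seats go to Red, Gold, Teal, Green.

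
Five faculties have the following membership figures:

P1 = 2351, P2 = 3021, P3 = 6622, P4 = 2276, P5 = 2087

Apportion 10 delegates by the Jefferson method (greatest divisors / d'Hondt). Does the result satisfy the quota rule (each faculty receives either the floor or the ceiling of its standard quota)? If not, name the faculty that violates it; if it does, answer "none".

none

Standard quotas: P1 1.437, P2 1.847, P3 4.048, P4 1.391, P5 1.276.
Jefferson allocation: P1 1, P2 2, P3 5, P4 1, P5 1.
Every allocation lies between the lower and upper quota.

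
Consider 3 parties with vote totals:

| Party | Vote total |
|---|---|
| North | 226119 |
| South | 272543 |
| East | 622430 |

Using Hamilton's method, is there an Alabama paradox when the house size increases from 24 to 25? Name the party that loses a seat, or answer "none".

At 24 seats: North 5, South 6, East 13.
At 25 seats: North 5, South 6, East 14.
No party's allocation decreased.

none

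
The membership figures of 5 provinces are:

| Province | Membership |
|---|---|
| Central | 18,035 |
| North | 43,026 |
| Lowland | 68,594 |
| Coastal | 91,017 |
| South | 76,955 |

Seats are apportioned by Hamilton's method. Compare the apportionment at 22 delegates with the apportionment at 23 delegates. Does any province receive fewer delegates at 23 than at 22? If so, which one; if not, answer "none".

At 22 seats: Central 1, North 3, Lowland 5, Coastal 7, South 6.
At 23 seats: Central 2, North 3, Lowland 5, Coastal 7, South 6.
No province's allocation decreased.

none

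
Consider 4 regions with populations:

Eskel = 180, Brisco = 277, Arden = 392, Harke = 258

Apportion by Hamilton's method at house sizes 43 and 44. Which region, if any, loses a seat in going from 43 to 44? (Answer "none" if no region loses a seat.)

At 43 seats: Eskel 7, Brisco 11, Arden 15, Harke 10.
At 44 seats: Eskel 7, Brisco 11, Arden 16, Harke 10.
No region's allocation decreased.

none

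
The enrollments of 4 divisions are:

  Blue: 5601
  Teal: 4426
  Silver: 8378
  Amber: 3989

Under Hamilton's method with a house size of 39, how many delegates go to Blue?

Standard divisor: 22394 ÷ 39 ≈ 574.205.
Standard quotas: Blue 9.7544, Teal 7.7080, Silver 14.5906, Amber 6.9470.
Lower quotas: Blue 9, Teal 7, Silver 14, Amber 6 (sum 36, leaving 3 seats).
Remainders in descending order: Amber 0.9470, Blue 0.7544, Teal 0.7080, Silver 0.5906.
Largest remainders: Amber, Blue, Teal receive the extra seats.
Blue receives 10.

10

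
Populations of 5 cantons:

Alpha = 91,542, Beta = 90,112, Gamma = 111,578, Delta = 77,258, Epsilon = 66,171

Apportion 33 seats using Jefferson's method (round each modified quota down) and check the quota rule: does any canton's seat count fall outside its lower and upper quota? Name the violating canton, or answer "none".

none

Standard quotas: Alpha 6.918, Beta 6.810, Gamma 8.432, Delta 5.839, Epsilon 5.001.
Jefferson allocation: Alpha 7, Beta 7, Gamma 8, Delta 6, Epsilon 5.
Every allocation lies between the lower and upper quota.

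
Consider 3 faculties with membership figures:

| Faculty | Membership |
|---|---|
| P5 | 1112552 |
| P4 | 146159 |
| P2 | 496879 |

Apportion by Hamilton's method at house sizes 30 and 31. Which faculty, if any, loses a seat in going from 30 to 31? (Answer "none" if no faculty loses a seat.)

At 30 seats: P5 19, P4 3, P2 8.
At 31 seats: P5 20, P4 2, P2 9.
P4 drops from 3 to 2.

P4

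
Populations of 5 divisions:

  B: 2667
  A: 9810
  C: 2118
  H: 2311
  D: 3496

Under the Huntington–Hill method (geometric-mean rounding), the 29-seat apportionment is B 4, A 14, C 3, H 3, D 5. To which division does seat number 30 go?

A

Priority for the next seat is population ÷ (√(s·(s+1))).
Priorities: B 596.359, A 676.954, C 611.414, H 667.128, D 638.279.
Highest priority: A.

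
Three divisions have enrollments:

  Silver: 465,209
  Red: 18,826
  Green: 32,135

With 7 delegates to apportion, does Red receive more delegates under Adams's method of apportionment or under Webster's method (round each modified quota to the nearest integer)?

Adams

Adams: Silver 5, Red 1, Green 1.
Webster: Silver 7, Red 0, Green 0.
Red gets 1 under Adams and 0 under Webster.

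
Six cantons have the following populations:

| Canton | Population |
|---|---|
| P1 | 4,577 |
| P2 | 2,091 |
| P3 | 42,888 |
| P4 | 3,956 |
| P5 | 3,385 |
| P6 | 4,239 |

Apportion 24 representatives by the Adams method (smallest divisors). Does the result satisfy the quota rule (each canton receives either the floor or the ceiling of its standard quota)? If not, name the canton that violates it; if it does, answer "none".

Standard quotas: P1 1.797, P2 0.821, P3 16.836, P4 1.553, P5 1.329, P6 1.664.
Adams allocation: P1 2, P2 1, P3 15, P4 2, P5 2, P6 2.
P3 has quota 16.836 (lower 16, upper 17) but receives 15 — outside the quota interval.

P3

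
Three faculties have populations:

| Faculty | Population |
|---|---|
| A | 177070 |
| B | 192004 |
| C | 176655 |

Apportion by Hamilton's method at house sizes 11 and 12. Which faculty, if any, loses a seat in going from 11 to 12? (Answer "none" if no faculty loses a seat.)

none

At 11 seats: A 4, B 4, C 3.
At 12 seats: A 4, B 4, C 4.
No faculty's allocation decreased.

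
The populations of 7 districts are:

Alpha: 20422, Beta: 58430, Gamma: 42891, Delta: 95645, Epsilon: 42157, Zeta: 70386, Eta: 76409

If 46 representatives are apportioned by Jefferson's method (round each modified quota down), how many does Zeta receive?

Standard divisor 406340/46 ≈ 8833.478; standard quotas: Alpha 2.312, Beta 6.615, Gamma 4.856, Delta 10.828, Epsilon 4.772, Zeta 7.968, Eta 8.650.
Rounding down gives 2, 6, 4, 10, 4, 7, 8 = 41 seats, so the divisor must be adjusted.
With modified divisor 8390: modified quotas Alpha 2.434, Beta 6.964, Gamma 5.112, Delta 11.400, Epsilon 5.025, Zeta 8.389, Eta 9.107.
Rounding down: Alpha 2, Beta 6, Gamma 5, Delta 11, Epsilon 5, Zeta 8, Eta 9 (total 46).
Zeta receives 8.

8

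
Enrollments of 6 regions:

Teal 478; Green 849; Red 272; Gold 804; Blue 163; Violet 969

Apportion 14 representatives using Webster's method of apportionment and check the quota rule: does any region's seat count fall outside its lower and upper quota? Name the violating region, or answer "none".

Standard quotas: Teal 1.893, Green 3.362, Red 1.077, Gold 3.184, Blue 0.646, Violet 3.838.
Webster allocation: Teal 2, Green 3, Red 1, Gold 3, Blue 1, Violet 4.
Every allocation lies between the lower and upper quota.

none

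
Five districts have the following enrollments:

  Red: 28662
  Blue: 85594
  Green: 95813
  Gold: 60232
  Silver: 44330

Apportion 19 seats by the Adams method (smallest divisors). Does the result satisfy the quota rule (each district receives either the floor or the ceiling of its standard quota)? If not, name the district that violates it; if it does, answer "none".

none

Standard quotas: Red 1.731, Blue 5.169, Green 5.786, Gold 3.637, Silver 2.677.
Adams allocation: Red 2, Blue 5, Green 5, Gold 4, Silver 3.
Every allocation lies between the lower and upper quota.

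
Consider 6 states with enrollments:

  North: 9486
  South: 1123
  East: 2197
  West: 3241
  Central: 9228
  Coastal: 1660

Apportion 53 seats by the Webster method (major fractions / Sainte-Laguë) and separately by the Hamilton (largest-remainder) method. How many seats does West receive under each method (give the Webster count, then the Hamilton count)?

Webster: North 19, South 2, East 4, West 6, Central 19, Coastal 3.
Hamilton: North 19, South 2, East 4, West 7, Central 18, Coastal 3.
West gets 6 under Webster and 7 under Hamilton.

6 and 7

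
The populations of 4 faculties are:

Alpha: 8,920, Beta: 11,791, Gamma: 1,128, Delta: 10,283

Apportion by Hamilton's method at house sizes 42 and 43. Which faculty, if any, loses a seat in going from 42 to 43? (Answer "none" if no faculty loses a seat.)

At 42 seats: Alpha 12, Beta 15, Gamma 2, Delta 13.
At 43 seats: Alpha 12, Beta 16, Gamma 1, Delta 14.
Gamma drops from 2 to 1.

Gamma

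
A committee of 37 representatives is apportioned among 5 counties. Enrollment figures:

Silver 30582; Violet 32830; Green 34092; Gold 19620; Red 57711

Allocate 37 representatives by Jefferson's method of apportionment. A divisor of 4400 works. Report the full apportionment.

Silver=6, Violet=7, Green=7, Gold=4, Red=13

With modified divisor 4400: modified quotas Silver 6.950, Violet 7.461, Green 7.748, Gold 4.459, Red 13.116.
Rounding down: Silver 6, Violet 7, Green 7, Gold 4, Red 13 (total 37).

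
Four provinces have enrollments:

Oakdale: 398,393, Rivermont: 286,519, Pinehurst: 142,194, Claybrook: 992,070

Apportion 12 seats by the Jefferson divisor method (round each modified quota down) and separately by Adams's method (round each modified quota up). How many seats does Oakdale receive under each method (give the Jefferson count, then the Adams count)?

Jefferson: Oakdale 2, Rivermont 2, Pinehurst 1, Claybrook 7.
Adams: Oakdale 3, Rivermont 2, Pinehurst 1, Claybrook 6.
Oakdale gets 2 under Jefferson and 3 under Adams.

2 and 3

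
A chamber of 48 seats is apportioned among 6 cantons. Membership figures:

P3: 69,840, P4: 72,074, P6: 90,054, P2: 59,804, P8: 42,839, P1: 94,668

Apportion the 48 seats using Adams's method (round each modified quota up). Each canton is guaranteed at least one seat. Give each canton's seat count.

P3: 8, P4: 8, P6: 10, P2: 7, P8: 5, P1: 10

Standard divisor 429279/48 ≈ 8943.312; standard quotas: P3 7.809, P4 8.059, P6 10.069, P2 6.687, P8 4.790, P1 10.585.
Rounding up gives 8, 9, 11, 7, 5, 11 = 51 seats, so the divisor must be adjusted.
With modified divisor 9700: modified quotas P3 7.200, P4 7.430, P6 9.284, P2 6.165, P8 4.416, P1 9.760.
Rounding up: P3 8, P4 8, P6 10, P2 7, P8 5, P1 10 (total 48).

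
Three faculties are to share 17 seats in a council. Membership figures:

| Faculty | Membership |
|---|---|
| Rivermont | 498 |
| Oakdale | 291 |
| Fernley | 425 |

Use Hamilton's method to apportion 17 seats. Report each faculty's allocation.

Rivermont: 7; Oakdale: 4; Fernley: 6

Standard divisor: 1214 ÷ 17 ≈ 71.412.
Standard quotas: Rivermont 6.974, Oakdale 4.075, Fernley 5.951.
Lower quotas: Rivermont 6, Oakdale 4, Fernley 5 (sum 15, leaving 2 seats).
Remainders in descending order: Rivermont 0.974, Fernley 0.951, Oakdale 0.075.
Largest remainders: Rivermont, Fernley receive the extra seats.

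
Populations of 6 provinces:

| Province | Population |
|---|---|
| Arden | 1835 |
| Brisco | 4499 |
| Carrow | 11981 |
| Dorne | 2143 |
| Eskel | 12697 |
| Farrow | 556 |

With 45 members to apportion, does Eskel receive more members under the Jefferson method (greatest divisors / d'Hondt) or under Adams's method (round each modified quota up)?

Jefferson: Arden 2, Brisco 6, Carrow 16, Dorne 3, Eskel 18, Farrow 0.
Adams: Arden 3, Brisco 6, Carrow 16, Dorne 3, Eskel 16, Farrow 1.
Eskel gets 18 under Jefferson and 16 under Adams.

Jefferson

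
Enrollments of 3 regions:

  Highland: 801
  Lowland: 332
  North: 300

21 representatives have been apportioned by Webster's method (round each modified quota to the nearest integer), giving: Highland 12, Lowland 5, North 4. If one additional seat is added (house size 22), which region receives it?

North

Priority for the next seat is population ÷ (current seats + 0.5).
Priorities: Highland 64.080, Lowland 60.364, North 66.667.
Highest priority: North.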